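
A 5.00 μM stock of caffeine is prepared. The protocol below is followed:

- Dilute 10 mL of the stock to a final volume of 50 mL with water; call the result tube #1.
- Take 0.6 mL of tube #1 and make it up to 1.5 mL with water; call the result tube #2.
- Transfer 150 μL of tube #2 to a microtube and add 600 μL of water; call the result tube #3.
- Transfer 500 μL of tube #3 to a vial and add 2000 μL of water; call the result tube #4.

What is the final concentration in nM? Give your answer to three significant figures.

Step 1: 10 mL brought to 50 mL → factor 50/10 = 5
Step 2: 0.6 mL brought to 1.5 mL → factor 1.5/0.6 = 2.5
Step 3: 150 μL + 600 μL = 750 μL total → factor 750/150 = 5
Step 4: 500 μL + 2000 μL = 2500 μL total → factor 2500/500 = 5
Overall dilution factor = 5 × 2.5 × 5 × 5 = 312.5
Final = 5.00 μM / 312.5 = 0.01600 μM = 16.0 nM

16.0 nM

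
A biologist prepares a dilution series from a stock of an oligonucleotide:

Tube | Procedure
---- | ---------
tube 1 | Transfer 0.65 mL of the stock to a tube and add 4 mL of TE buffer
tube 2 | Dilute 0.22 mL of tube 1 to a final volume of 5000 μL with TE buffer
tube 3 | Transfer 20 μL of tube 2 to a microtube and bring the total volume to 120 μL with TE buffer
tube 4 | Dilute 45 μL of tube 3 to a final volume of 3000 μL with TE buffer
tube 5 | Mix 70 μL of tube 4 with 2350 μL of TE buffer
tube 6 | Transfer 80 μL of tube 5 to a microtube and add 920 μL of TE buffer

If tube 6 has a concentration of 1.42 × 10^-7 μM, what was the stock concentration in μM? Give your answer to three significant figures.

3.99 μM

Step 1: 0.65 mL + 4 mL = 4.65 mL total → factor 4.65/0.65 = 7.1538
Step 2: 0.22 mL brought to 5000 μL → factor 5/0.22 = 22.727
Step 3: 20 μL brought to 120 μL → factor 120/20 = 6
Step 4: 45 μL brought to 3000 μL → factor 3000/45 = 66.667
Step 5: 70 μL + 2350 μL = 2420 μL total → factor 2420/70 = 34.571
Step 6: 80 μL + 920 μL = 1000 μL total → factor 1000/80 = 12.5
Overall dilution factor = 7.1538 × 22.727 × 6 × 66.667 × 34.571 × 12.5 = 2.8104 × 10^7
Stock = 1.42 × 10^-7 μM × 2.8104 × 10^7 = 3.99 μM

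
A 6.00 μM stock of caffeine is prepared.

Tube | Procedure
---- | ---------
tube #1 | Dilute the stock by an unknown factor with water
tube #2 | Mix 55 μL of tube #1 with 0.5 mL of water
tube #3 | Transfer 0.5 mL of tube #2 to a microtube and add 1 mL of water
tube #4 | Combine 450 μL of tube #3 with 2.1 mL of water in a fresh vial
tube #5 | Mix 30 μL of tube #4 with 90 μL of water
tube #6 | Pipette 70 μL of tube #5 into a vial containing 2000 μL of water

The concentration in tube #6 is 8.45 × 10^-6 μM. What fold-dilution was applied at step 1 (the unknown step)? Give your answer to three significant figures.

35.0-fold

Step 1: unknown factor x
Step 2: 55 μL + 0.5 mL = 555 μL total → factor 555/55 = 10.091
Step 3: 0.5 mL + 1 mL = 1.5 mL total → factor 1.5/0.5 = 3
Step 4: 450 μL + 2.1 mL = 2550 μL total → factor 2550/450 = 5.6667
Step 5: 30 μL + 90 μL = 120 μL total → factor 120/30 = 4
Step 6: 70 μL + 2000 μL = 2070 μL total → factor 2070/70 = 29.571
Product of known-step factors = 20291
Overall factor = 6.00 μM / (8.45 × 10^-6 μM) = 7.1006 × 10^5
x = 7.1006 × 10^5 / 20291 = 35.0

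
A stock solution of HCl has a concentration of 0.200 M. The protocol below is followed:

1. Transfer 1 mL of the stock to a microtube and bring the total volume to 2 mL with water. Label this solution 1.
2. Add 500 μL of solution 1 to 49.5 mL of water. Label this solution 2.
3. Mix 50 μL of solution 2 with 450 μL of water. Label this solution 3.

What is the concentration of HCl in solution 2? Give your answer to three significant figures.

Step 1: 1 mL brought to 2 mL → factor 2/1 = 2
Step 2: 500 μL + 49.5 mL = 50000 μL total → factor 50000/500 = 100
Dilution factor through solution 2 = 2 × 100 = 200
[solution 2] = 0.200 M / 200 = 0.00100 M

0.00100 M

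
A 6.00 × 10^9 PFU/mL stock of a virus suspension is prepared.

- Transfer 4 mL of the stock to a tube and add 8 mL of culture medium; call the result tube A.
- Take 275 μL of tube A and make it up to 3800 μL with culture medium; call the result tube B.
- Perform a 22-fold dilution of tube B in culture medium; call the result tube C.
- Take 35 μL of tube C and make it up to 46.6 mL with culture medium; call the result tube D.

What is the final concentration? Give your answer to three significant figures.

4.94 × 10^3 PFU/mL

Step 1: 4 mL + 8 mL = 12 mL total → factor 12/4 = 3
Step 2: 275 μL brought to 3800 μL → factor 3800/275 = 13.818
Step 3: 22-fold → factor 22
Step 4: 35 μL brought to 46.6 mL → factor 46600/35 = 1331.4
Overall dilution factor = 3 × 13.818 × 22 × 1331.4 = 1.2143 × 10^6
Final = 6.00 × 10^9 PFU/mL / 1.2143 × 10^6 = 4.94 × 10^3 PFU/mL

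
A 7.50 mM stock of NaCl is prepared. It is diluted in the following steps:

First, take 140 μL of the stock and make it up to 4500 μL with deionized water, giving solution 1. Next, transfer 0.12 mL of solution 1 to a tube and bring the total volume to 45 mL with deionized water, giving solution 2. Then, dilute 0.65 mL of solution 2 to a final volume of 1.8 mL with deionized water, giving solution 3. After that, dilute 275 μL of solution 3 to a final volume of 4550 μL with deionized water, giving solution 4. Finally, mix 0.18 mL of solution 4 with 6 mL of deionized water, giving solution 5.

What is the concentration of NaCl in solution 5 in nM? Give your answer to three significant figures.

0.396 nM

Step 1: 140 μL brought to 4500 μL → factor 4500/140 = 32.143
Step 2: 0.12 mL brought to 45 mL → factor 45/0.12 = 375
Step 3: 0.65 mL brought to 1.8 mL → factor 1.8/0.65 = 2.7692
Step 4: 275 μL brought to 4550 μL → factor 4550/275 = 16.545
Step 5: 0.18 mL + 6 mL = 6.18 mL total → factor 6.18/0.18 = 34.333
Overall dilution factor = 32.143 × 375 × 2.7692 × 16.545 × 34.333 = 1.8961 × 10^7
Final = 7.50 mM / 1.8961 × 10^7 = 3.955 × 10^-7 mM = 0.396 nM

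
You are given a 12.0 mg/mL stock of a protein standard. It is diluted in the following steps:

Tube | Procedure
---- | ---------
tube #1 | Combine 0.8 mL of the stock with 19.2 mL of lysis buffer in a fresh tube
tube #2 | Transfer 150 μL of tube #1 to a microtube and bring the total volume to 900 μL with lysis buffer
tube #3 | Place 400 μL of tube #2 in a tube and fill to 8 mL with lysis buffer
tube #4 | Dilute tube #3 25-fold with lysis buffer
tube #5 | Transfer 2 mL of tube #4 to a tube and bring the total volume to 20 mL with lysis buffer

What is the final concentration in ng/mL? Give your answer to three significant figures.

16.0 ng/mL

Step 1: 0.8 mL + 19.2 mL = 20 mL total → factor 20/0.8 = 25
Step 2: 150 μL brought to 900 μL → factor 900/150 = 6
Step 3: 400 μL brought to 8 mL → factor 8000/400 = 20
Step 4: 25-fold → factor 25
Step 5: 2 mL brought to 20 mL → factor 20/2 = 10
Overall dilution factor = 25 × 6 × 20 × 25 × 10 = 7.5 × 10^5
Final = 12.0 mg/mL / 7.5 × 10^5 = 1.600 × 10^-5 mg/mL = 16.0 ng/mL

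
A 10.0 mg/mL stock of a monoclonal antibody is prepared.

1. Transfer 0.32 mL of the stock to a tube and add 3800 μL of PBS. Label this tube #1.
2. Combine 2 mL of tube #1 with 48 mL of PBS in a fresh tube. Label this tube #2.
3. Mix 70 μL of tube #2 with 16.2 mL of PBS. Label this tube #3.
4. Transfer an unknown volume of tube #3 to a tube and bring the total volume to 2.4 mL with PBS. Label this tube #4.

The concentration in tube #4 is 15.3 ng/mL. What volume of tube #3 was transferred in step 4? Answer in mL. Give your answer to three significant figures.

0.275 mL

Step 1: 0.32 mL + 3800 μL = 4.12 mL total → factor 4.12/0.32 = 12.875
Step 2: 2 mL + 48 mL = 50 mL total → factor 50/2 = 25
Step 3: 70 μL + 16.2 mL = 16270 μL total → factor 16270/70 = 232.43
Step 4: v brought to 2.4 mL → factor = 2.4 mL/v
Product of known-step factors = 74813
Overall factor = 10.0 mg/mL / (15.3 ng/mL) = 6.5359 × 10^5
Step-4 factor = 6.5359 × 10^5 / 74813 = 8.7364
v = 2.4 mL / 8.7364 = 0.275 mL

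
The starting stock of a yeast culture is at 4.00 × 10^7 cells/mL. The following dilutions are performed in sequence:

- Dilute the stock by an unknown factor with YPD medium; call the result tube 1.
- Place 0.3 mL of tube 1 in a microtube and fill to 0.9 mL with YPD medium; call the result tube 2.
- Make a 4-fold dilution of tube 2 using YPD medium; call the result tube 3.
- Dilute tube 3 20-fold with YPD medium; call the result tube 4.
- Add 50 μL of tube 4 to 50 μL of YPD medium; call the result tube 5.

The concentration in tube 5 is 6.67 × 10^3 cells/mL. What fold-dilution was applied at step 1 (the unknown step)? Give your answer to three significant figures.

Step 1: unknown factor x
Step 2: 0.3 mL brought to 0.9 mL → factor 0.9/0.3 = 3
Step 3: 4-fold → factor 4
Step 4: 20-fold → factor 20
Step 5: 50 μL + 50 μL = 100 μL total → factor 100/50 = 2
Product of known-step factors = 480
Overall factor = 4.00 × 10^7 cells/mL / (6.67 × 10^3 cells/mL) = 5997
x = 5997 / 480 = 12.5

12.5-fold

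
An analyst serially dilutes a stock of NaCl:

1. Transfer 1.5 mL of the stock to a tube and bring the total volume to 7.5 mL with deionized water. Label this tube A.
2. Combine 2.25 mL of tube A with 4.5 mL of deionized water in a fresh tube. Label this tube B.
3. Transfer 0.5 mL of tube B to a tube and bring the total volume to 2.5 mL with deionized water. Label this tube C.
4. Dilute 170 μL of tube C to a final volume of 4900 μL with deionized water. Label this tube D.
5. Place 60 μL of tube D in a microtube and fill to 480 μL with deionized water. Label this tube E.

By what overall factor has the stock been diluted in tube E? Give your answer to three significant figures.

Step 1: 1.5 mL brought to 7.5 mL → factor 7.5/1.5 = 5
Step 2: 2.25 mL + 4.5 mL = 6.75 mL total → factor 6.75/2.25 = 3
Step 3: 0.5 mL brought to 2.5 mL → factor 2.5/0.5 = 5
Step 4: 170 μL brought to 4900 μL → factor 4900/170 = 28.824
Step 5: 60 μL brought to 480 μL → factor 480/60 = 8
Overall dilution factor = 5 × 3 × 5 × 28.824 × 8 = 17294

1.73 × 10^4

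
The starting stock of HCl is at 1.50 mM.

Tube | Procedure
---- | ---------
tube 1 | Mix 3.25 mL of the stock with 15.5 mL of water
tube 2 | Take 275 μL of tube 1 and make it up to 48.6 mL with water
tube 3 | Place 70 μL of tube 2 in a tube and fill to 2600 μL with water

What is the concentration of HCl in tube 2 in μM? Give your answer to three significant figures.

1.47 μM

Step 1: 3.25 mL + 15.5 mL = 18.75 mL total → factor 18.75/3.25 = 5.7692
Step 2: 275 μL brought to 48.6 mL → factor 48600/275 = 176.73
Dilution factor through tube 2 = 5.7692 × 176.73 = 1019.6
[tube 2] = 1.50 mM / 1019.6 = 0.001471 mM = 1.47 μM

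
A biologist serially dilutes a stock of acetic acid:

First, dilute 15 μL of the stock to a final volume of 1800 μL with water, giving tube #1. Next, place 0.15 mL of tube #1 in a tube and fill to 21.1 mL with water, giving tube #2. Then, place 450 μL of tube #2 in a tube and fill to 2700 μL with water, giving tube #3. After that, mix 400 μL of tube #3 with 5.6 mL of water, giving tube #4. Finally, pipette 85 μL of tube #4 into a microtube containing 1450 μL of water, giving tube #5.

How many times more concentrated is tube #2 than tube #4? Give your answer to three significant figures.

Step 1: 15 μL brought to 1800 μL → factor 1800/15 = 120
Step 2: 0.15 mL brought to 21.1 mL → factor 21.1/0.15 = 140.67
Step 3: 450 μL brought to 2700 μL → factor 2700/450 = 6
Step 4: 400 μL + 5.6 mL = 6000 μL total → factor 6000/400 = 15
Dilution factor to tube #2 = 16880; to tube #4 = 1.5192 × 10^6
[tube #2]/[tube #4] = (factor to tube #4)/(factor to tube #2) = 1.5192 × 10^6/16880 = 90.0

90.0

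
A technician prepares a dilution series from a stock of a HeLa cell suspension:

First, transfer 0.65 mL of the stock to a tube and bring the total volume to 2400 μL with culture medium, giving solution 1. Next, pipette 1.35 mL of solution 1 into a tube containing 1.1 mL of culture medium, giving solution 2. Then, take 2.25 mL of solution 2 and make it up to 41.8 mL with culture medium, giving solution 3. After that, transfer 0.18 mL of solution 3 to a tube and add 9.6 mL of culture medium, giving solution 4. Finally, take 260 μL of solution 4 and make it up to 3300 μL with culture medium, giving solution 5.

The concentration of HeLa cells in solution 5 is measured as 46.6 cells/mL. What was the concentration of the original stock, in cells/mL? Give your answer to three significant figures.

Step 1: 0.65 mL brought to 2400 μL → factor 2.4/0.65 = 3.6923
Step 2: 1.35 mL + 1.1 mL = 2.45 mL total → factor 2.45/1.35 = 1.8148
Step 3: 2.25 mL brought to 41.8 mL → factor 41.8/2.25 = 18.578
Step 4: 0.18 mL + 9.6 mL = 9.78 mL total → factor 9.78/0.18 = 54.333
Step 5: 260 μL brought to 3300 μL → factor 3300/260 = 12.692
Overall dilution factor = 3.6923 × 1.8148 × 18.578 × 54.333 × 12.692 = 85848
Stock = 46.6 cells/mL × 85848 = 4.00 × 10^6 cells/mL

4.00 × 10^6 cells/mL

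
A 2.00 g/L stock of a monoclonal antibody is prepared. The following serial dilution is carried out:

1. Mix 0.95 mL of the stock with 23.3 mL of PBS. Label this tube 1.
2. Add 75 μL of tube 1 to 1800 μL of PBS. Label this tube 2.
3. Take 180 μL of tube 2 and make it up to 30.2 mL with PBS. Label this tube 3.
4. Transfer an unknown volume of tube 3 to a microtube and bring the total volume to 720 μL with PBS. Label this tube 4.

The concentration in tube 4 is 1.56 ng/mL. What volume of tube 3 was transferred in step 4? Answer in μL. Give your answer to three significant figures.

60.1 μL

Step 1: 0.95 mL + 23.3 mL = 24.25 mL total → factor 24.25/0.95 = 25.526
Step 2: 75 μL + 1800 μL = 1875 μL total → factor 1875/75 = 25
Step 3: 180 μL brought to 30.2 mL → factor 30200/180 = 167.78
Step 4: v brought to 720 μL → factor = 720 μL/v
Product of known-step factors = 1.0707 × 10^5
Overall factor = 2.00 g/L / (1.56 ng/mL) = 1.2821 × 10^6
Step-4 factor = 1.2821 × 10^6 / 1.0707 × 10^5 = 11.974
v = 720 μL / 11.974 = 60.1 μL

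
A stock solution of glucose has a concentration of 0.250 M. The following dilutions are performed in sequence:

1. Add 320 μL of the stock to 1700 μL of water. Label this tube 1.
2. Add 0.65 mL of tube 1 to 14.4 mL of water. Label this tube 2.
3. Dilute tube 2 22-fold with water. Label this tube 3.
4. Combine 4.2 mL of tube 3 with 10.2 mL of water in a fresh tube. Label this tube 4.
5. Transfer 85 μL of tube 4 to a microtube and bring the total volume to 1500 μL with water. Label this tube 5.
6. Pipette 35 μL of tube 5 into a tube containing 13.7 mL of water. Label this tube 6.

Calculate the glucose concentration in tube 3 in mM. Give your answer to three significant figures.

Step 1: 320 μL + 1700 μL = 2020 μL total → factor 2020/320 = 6.3125
Step 2: 0.65 mL + 14.4 mL = 15.05 mL total → factor 15.05/0.65 = 23.154
Step 3: 22-fold → factor 22
Dilution factor through tube 3 = 6.3125 × 23.154 × 22 = 3215.5
[tube 3] = 0.250 M / 3215.5 = 7.775 × 10^-5 M = 0.0777 mM

0.0777 mM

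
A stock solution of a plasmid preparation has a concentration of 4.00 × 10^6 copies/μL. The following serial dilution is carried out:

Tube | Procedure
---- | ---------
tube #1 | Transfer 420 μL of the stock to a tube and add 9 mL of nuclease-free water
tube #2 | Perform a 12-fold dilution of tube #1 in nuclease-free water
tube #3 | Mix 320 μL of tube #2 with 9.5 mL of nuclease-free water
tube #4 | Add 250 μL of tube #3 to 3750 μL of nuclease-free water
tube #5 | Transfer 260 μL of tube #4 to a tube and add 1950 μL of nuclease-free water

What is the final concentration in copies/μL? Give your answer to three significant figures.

3.56 copies/μL

Step 1: 420 μL + 9 mL = 9420 μL total → factor 9420/420 = 22.429
Step 2: 12-fold → factor 12
Step 3: 320 μL + 9.5 mL = 9820 μL total → factor 9820/320 = 30.688
Step 4: 250 μL + 3750 μL = 4000 μL total → factor 4000/250 = 16
Step 5: 260 μL + 1950 μL = 2210 μL total → factor 2210/260 = 8.5
Overall dilution factor = 22.429 × 12 × 30.688 × 16 × 8.5 = 1.1233 × 10^6
Final = 4.00 × 10^6 copies/μL / 1.1233 × 10^6 = 3.56 copies/μL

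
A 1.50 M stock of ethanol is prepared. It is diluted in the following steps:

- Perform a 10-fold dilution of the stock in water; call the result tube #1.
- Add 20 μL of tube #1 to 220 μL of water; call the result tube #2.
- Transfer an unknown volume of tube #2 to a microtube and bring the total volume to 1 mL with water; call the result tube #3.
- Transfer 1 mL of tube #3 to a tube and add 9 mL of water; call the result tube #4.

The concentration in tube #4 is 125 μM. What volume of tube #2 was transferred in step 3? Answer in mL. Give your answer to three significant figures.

Step 1: 10-fold → factor 10
Step 2: 20 μL + 220 μL = 240 μL total → factor 240/20 = 12
Step 3: v brought to 1 mL → factor = 1 mL/v
Step 4: 1 mL + 9 mL = 10 mL total → factor 10/1 = 10
Product of known-step factors = 1200
Overall factor = 1.50 M / (125 μM) = 12000
Step-3 factor = 12000 / 1200 = 10
v = 1 mL / 10 = 0.100 mL

0.100 mL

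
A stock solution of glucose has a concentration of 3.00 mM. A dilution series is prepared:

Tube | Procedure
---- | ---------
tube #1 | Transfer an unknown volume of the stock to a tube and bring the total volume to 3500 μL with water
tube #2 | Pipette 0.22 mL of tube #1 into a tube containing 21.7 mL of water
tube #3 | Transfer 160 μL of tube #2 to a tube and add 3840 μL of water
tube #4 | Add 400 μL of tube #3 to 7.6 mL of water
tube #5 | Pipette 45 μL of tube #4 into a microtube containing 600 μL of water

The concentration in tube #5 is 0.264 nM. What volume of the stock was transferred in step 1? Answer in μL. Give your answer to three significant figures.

220 μL

Step 1: v brought to 3500 μL → factor = 3500 μL/v
Step 2: 0.22 mL + 21.7 mL = 21.92 mL total → factor 21.92/0.22 = 99.636
Step 3: 160 μL + 3840 μL = 4000 μL total → factor 4000/160 = 25
Step 4: 400 μL + 7.6 mL = 8000 μL total → factor 8000/400 = 20
Step 5: 45 μL + 600 μL = 645 μL total → factor 645/45 = 14.333
Product of known-step factors = 7.1406 × 10^5
Overall factor = 3.00 mM / (0.264 nM) = 1.1364 × 10^7
Step-1 factor = 1.1364 × 10^7 / 7.1406 × 10^5 = 15.914
v = 3500 μL / 15.914 = 220 μL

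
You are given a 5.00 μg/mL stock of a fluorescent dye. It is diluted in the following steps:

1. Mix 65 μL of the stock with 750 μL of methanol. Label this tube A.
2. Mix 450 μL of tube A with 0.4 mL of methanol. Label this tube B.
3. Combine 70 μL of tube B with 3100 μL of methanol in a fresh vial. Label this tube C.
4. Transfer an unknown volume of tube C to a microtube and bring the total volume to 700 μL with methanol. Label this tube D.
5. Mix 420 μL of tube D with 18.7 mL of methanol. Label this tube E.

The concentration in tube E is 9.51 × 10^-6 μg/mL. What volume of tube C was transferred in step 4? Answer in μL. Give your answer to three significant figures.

65.0 μL

Step 1: 65 μL + 750 μL = 815 μL total → factor 815/65 = 12.538
Step 2: 450 μL + 0.4 mL = 850 μL total → factor 850/450 = 1.8889
Step 3: 70 μL + 3100 μL = 3170 μL total → factor 3170/70 = 45.286
Step 4: v brought to 700 μL → factor = 700 μL/v
Step 5: 420 μL + 18.7 mL = 19120 μL total → factor 19120/420 = 45.524
Product of known-step factors = 48826
Overall factor = 5.00 μg/mL / (9.51 × 10^-6 μg/mL) = 5.2576 × 10^5
Step-4 factor = 5.2576 × 10^5 / 48826 = 10.768
v = 700 μL / 10.768 = 65.0 μL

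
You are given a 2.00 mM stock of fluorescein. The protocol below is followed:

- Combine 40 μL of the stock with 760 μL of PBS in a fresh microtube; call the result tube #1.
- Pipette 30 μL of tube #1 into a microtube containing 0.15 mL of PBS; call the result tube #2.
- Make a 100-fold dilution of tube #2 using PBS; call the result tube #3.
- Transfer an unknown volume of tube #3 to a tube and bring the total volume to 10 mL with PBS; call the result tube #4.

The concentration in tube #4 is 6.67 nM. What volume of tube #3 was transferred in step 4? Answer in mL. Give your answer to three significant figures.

Step 1: 40 μL + 760 μL = 800 μL total → factor 800/40 = 20
Step 2: 30 μL + 0.15 mL = 180 μL total → factor 180/30 = 6
Step 3: 100-fold → factor 100
Step 4: v brought to 10 mL → factor = 10 mL/v
Product of known-step factors = 12000
Overall factor = 2.00 mM / (6.67 nM) = 2.9985 × 10^5
Step-4 factor = 2.9985 × 10^5 / 12000 = 24.988
v = 10 mL / 24.988 = 0.400 mL

0.400 mL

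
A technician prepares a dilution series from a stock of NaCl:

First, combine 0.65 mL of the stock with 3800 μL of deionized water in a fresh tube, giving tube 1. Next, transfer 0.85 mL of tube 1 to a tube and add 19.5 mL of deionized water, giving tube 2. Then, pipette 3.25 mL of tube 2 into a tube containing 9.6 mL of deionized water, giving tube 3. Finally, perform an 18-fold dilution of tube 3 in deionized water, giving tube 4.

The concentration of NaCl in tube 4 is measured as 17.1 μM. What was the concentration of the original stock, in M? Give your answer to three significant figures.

Step 1: 0.65 mL + 3800 μL = 4.45 mL total → factor 4.45/0.65 = 6.8462
Step 2: 0.85 mL + 19.5 mL = 20.35 mL total → factor 20.35/0.85 = 23.941
Step 3: 3.25 mL + 9.6 mL = 12.85 mL total → factor 12.85/3.25 = 3.9538
Step 4: 18-fold → factor 18
Overall dilution factor = 6.8462 × 23.941 × 3.9538 × 18 = 11665
Stock = 17.1 μM × 11665 = 1.995 × 10^5 μM = 0.199 M

0.199 M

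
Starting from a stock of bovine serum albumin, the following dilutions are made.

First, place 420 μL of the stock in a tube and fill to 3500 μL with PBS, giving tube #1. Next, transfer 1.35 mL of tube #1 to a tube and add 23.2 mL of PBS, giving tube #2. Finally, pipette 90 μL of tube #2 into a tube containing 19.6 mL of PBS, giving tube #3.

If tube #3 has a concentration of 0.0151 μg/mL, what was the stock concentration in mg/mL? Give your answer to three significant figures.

0.501 mg/mL

Step 1: 420 μL brought to 3500 μL → factor 3500/420 = 8.3333
Step 2: 1.35 mL + 23.2 mL = 24.55 mL total → factor 24.55/1.35 = 18.185
Step 3: 90 μL + 19.6 mL = 19690 μL total → factor 19690/90 = 218.78
Overall dilution factor = 8.3333 × 18.185 × 218.78 = 33154
Stock = 0.0151 μg/mL × 33154 = 500.6 μg/mL = 0.501 mg/mL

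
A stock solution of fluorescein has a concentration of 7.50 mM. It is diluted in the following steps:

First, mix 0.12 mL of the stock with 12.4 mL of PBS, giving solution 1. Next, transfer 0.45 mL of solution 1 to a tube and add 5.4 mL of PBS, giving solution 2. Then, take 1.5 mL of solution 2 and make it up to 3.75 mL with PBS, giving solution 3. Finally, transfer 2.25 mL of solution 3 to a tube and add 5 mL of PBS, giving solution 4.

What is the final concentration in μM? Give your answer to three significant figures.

0.686 μM

Step 1: 0.12 mL + 12.4 mL = 12.52 mL total → factor 12.52/0.12 = 104.33
Step 2: 0.45 mL + 5.4 mL = 5.85 mL total → factor 5.85/0.45 = 13
Step 3: 1.5 mL brought to 3.75 mL → factor 3.75/1.5 = 2.5
Step 4: 2.25 mL + 5 mL = 7.25 mL total → factor 7.25/2.25 = 3.2222
Overall dilution factor = 104.33 × 13 × 2.5 × 3.2222 = 10926
Final = 7.50 mM / 10926 = 0.0006864 mM = 0.686 μM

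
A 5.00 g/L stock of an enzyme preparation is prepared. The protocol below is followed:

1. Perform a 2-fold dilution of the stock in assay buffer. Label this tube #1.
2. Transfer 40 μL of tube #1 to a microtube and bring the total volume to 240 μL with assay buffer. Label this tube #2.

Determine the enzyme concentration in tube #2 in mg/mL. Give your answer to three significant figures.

Step 1: 2-fold → factor 2
Step 2: 40 μL brought to 240 μL → factor 240/40 = 6
Overall dilution factor = 2 × 6 = 12
Final = 5.00 g/L / 12 = 0.4167 g/L = 0.417 mg/mL

0.417 mg/mL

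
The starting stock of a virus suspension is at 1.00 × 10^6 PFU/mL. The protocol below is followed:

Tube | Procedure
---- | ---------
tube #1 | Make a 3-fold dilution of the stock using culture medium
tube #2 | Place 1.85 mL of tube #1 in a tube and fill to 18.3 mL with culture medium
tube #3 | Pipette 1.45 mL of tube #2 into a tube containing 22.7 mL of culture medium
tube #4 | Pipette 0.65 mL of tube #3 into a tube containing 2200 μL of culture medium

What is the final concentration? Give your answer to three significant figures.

Step 1: 3-fold → factor 3
Step 2: 1.85 mL brought to 18.3 mL → factor 18.3/1.85 = 9.8919
Step 3: 1.45 mL + 22.7 mL = 24.15 mL total → factor 24.15/1.45 = 16.655
Step 4: 0.65 mL + 2200 μL = 2.85 mL total → factor 2.85/0.65 = 4.3846
Overall dilution factor = 3 × 9.8919 × 16.655 × 4.3846 = 2167.1
Final = 1.00 × 10^6 PFU/mL / 2167.1 = 461 PFU/mL

461 PFU/mL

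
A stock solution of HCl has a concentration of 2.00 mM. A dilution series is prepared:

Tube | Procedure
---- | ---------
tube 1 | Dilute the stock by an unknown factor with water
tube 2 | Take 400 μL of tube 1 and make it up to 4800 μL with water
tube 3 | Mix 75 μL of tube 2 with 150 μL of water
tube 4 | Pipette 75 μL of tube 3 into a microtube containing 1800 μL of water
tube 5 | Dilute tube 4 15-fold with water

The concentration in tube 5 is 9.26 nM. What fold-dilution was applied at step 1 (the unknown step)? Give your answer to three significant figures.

Step 1: unknown factor x
Step 2: 400 μL brought to 4800 μL → factor 4800/400 = 12
Step 3: 75 μL + 150 μL = 225 μL total → factor 225/75 = 3
Step 4: 75 μL + 1800 μL = 1875 μL total → factor 1875/75 = 25
Step 5: 15-fold → factor 15
Product of known-step factors = 13500
Overall factor = 2.00 mM / (9.26 nM) = 2.1598 × 10^5
x = 2.1598 × 10^5 / 13500 = 16.0

16.0-fold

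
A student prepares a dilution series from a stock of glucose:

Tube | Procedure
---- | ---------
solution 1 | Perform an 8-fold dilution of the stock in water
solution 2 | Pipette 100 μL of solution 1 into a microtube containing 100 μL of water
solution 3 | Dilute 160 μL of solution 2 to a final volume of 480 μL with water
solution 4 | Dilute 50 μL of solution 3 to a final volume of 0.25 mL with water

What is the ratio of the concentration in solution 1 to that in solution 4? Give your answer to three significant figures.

30.0

Step 1: 8-fold → factor 8
Step 2: 100 μL + 100 μL = 200 μL total → factor 200/100 = 2
Step 3: 160 μL brought to 480 μL → factor 480/160 = 3
Step 4: 50 μL brought to 0.25 mL → factor 250/50 = 5
Dilution factor to solution 1 = 8; to solution 4 = 240
[solution 1]/[solution 4] = (factor to solution 4)/(factor to solution 1) = 240/8 = 30.0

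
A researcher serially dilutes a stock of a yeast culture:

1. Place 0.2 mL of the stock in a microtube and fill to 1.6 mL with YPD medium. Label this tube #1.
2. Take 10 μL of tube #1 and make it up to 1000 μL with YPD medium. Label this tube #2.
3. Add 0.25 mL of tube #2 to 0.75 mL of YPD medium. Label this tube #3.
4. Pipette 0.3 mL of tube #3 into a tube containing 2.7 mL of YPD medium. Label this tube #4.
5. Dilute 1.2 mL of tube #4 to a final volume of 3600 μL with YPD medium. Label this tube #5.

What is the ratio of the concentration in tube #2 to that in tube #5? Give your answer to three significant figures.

120

Step 1: 0.2 mL brought to 1.6 mL → factor 1.6/0.2 = 8
Step 2: 10 μL brought to 1000 μL → factor 1000/10 = 100
Step 3: 0.25 mL + 0.75 mL = 1 mL total → factor 1/0.25 = 4
Step 4: 0.3 mL + 2.7 mL = 3 mL total → factor 3/0.3 = 10
Step 5: 1.2 mL brought to 3600 μL → factor 3.6/1.2 = 3
Dilution factor to tube #2 = 800; to tube #5 = 96000
[tube #2]/[tube #5] = (factor to tube #5)/(factor to tube #2) = 96000/800 = 120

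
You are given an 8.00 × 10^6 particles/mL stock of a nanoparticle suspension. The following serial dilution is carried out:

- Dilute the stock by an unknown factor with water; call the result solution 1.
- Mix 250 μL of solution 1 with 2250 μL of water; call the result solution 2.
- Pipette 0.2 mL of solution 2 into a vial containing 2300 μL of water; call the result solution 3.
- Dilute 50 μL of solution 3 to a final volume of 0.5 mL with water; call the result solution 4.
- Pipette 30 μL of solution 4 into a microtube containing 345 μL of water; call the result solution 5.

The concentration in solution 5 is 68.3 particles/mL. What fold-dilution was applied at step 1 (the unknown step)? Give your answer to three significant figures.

7.50-fold

Step 1: unknown factor x
Step 2: 250 μL + 2250 μL = 2500 μL total → factor 2500/250 = 10
Step 3: 0.2 mL + 2300 μL = 2.5 mL total → factor 2.5/0.2 = 12.5
Step 4: 50 μL brought to 0.5 mL → factor 500/50 = 10
Step 5: 30 μL + 345 μL = 375 μL total → factor 375/30 = 12.5
Product of known-step factors = 15625
Overall factor = 8.00 × 10^6 particles/mL / (68.3 particles/mL) = 1.1713 × 10^5
x = 1.1713 × 10^5 / 15625 = 7.50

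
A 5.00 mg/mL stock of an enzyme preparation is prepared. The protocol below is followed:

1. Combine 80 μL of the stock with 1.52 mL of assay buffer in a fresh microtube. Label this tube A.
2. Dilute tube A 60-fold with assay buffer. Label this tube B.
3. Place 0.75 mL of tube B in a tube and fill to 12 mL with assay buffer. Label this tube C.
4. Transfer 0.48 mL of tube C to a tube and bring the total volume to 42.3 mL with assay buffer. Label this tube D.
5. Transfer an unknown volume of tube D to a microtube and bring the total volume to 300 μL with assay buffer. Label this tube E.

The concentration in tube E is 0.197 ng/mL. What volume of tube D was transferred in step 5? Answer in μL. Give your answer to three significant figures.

Step 1: 80 μL + 1.52 mL = 1600 μL total → factor 1600/80 = 20
Step 2: 60-fold → factor 60
Step 3: 0.75 mL brought to 12 mL → factor 12/0.75 = 16
Step 4: 0.48 mL brought to 42.3 mL → factor 42.3/0.48 = 88.125
Step 5: v brought to 300 μL → factor = 300 μL/v
Product of known-step factors = 1.692 × 10^6
Overall factor = 5.00 mg/mL / (0.197 ng/mL) = 2.5381 × 10^7
Step-5 factor = 2.5381 × 10^7 / 1.692 × 10^6 = 15
v = 300 μL / 15 = 20.0 μL

20.0 μL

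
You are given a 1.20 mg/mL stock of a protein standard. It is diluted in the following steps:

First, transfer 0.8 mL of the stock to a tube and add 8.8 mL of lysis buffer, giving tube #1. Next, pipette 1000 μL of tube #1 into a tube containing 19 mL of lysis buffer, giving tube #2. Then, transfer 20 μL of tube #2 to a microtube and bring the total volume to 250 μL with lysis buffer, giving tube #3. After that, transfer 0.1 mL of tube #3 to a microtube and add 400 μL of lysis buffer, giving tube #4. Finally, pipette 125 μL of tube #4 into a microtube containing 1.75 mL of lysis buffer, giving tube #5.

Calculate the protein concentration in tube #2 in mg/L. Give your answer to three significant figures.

5.00 mg/L

Step 1: 0.8 mL + 8.8 mL = 9.6 mL total → factor 9.6/0.8 = 12
Step 2: 1000 μL + 19 mL = 20000 μL total → factor 20000/1000 = 20
Dilution factor through tube #2 = 12 × 20 = 240
[tube #2] = 1.20 mg/mL / 240 = 0.005000 mg/mL = 5.00 mg/L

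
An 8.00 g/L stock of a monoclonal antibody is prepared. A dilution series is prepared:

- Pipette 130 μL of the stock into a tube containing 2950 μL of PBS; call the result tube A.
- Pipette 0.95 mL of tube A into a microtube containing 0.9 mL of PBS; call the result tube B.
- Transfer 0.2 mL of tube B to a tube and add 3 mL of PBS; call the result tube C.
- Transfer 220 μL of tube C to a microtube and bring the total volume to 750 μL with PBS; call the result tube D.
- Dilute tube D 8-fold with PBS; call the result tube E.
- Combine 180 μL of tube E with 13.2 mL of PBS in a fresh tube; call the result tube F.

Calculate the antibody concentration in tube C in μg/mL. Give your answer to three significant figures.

10.8 μg/mL

Step 1: 130 μL + 2950 μL = 3080 μL total → factor 3080/130 = 23.692
Step 2: 0.95 mL + 0.9 mL = 1.85 mL total → factor 1.85/0.95 = 1.9474
Step 3: 0.2 mL + 3 mL = 3.2 mL total → factor 3.2/0.2 = 16
Dilution factor through tube C = 23.692 × 1.9474 × 16 = 738.2
[tube C] = 8.00 g/L / 738.2 = 0.01084 g/L = 10.8 μg/mL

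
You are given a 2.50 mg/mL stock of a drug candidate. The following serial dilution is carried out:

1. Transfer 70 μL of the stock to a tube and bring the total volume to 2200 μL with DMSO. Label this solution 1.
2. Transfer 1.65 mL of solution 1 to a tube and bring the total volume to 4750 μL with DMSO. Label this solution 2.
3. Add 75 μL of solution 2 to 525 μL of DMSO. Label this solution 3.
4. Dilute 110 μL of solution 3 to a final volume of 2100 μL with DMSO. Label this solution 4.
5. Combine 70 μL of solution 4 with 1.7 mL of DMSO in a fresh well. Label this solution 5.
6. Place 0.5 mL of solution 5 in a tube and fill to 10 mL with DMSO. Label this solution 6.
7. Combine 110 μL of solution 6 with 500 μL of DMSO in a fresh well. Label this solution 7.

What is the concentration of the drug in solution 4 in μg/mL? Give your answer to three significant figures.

0.181 μg/mL

Step 1: 70 μL brought to 2200 μL → factor 2200/70 = 31.429
Step 2: 1.65 mL brought to 4750 μL → factor 4.75/1.65 = 2.8788
Step 3: 75 μL + 525 μL = 600 μL total → factor 600/75 = 8
Step 4: 110 μL brought to 2100 μL → factor 2100/110 = 19.091
Dilution factor through solution 4 = 31.429 × 2.8788 × 8 × 19.091 = 13818
[solution 4] = 2.50 mg/mL / 13818 = 0.0001809 mg/mL = 0.181 μg/mL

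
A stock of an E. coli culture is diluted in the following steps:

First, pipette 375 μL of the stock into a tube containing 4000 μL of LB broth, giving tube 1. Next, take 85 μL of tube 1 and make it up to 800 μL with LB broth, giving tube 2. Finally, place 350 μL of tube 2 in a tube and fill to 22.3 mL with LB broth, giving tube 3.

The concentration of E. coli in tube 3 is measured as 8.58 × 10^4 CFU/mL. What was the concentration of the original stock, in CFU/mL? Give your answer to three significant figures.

Step 1: 375 μL + 4000 μL = 4375 μL total → factor 4375/375 = 11.667
Step 2: 85 μL brought to 800 μL → factor 800/85 = 9.4118
Step 3: 350 μL brought to 22.3 mL → factor 22300/350 = 63.714
Overall dilution factor = 11.667 × 9.4118 × 63.714 = 6996.1
Stock = 8.58 × 10^4 CFU/mL × 6996.1 = 6.00 × 10^8 CFU/mL

6.00 × 10^8 CFU/mL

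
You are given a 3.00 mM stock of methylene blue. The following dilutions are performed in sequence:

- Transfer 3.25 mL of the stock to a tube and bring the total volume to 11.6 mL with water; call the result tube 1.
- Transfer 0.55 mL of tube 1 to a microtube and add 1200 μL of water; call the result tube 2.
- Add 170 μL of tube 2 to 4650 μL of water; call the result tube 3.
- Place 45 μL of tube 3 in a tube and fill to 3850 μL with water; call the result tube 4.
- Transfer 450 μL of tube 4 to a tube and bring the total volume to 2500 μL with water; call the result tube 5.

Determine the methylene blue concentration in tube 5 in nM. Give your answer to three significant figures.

19.6 nM

Step 1: 3.25 mL brought to 11.6 mL → factor 11.6/3.25 = 3.5692
Step 2: 0.55 mL + 1200 μL = 1.75 mL total → factor 1.75/0.55 = 3.1818
Step 3: 170 μL + 4650 μL = 4820 μL total → factor 4820/170 = 28.353
Step 4: 45 μL brought to 3850 μL → factor 3850/45 = 85.556
Step 5: 450 μL brought to 2500 μL → factor 2500/450 = 5.5556
Overall dilution factor = 3.5692 × 3.1818 × 28.353 × 85.556 × 5.5556 = 1.5305 × 10^5
Final = 3.00 mM / 1.5305 × 10^5 = 1.960 × 10^-5 mM = 19.6 nM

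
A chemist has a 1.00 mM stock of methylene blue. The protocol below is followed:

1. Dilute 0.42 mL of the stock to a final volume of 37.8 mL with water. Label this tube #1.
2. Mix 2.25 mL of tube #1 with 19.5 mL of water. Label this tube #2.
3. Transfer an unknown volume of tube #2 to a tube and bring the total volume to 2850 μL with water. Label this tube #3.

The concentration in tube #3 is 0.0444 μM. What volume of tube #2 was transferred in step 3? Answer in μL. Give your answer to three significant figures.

Step 1: 0.42 mL brought to 37.8 mL → factor 37.8/0.42 = 90
Step 2: 2.25 mL + 19.5 mL = 21.75 mL total → factor 21.75/2.25 = 9.6667
Step 3: v brought to 2850 μL → factor = 2850 μL/v
Product of known-step factors = 870
Overall factor = 1.00 mM / (0.0444 μM) = 22523
Step-3 factor = 22523 / 870 = 25.888
v = 2850 μL / 25.888 = 110 μL

110 μL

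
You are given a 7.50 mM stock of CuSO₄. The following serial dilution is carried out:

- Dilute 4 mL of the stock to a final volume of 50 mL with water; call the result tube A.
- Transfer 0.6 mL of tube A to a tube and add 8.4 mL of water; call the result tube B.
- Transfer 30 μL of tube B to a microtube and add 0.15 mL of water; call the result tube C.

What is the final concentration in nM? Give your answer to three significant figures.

6.67 × 10^3 nM

Step 1: 4 mL brought to 50 mL → factor 50/4 = 12.5
Step 2: 0.6 mL + 8.4 mL = 9 mL total → factor 9/0.6 = 15
Step 3: 30 μL + 0.15 mL = 180 μL total → factor 180/30 = 6
Overall dilution factor = 12.5 × 15 × 6 = 1125
Final = 7.50 mM / 1125 = 0.006667 mM = 6.67 × 10^3 nM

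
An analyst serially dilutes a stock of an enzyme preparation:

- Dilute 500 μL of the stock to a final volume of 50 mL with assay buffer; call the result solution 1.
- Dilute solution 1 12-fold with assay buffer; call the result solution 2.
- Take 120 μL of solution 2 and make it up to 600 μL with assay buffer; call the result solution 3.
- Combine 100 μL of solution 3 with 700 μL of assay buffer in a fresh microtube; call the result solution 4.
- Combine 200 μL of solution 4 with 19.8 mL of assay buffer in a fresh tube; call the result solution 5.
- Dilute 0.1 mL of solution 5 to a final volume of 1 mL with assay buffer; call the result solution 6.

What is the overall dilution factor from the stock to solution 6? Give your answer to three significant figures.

Step 1: 500 μL brought to 50 mL → factor 50000/500 = 100
Step 2: 12-fold → factor 12
Step 3: 120 μL brought to 600 μL → factor 600/120 = 5
Step 4: 100 μL + 700 μL = 800 μL total → factor 800/100 = 8
Step 5: 200 μL + 19.8 mL = 20000 μL total → factor 20000/200 = 100
Step 6: 0.1 mL brought to 1 mL → factor 1/0.1 = 10
Overall dilution factor = 100 × 12 × 5 × 8 × 100 × 10 = 4.8 × 10^7

4.80 × 10^7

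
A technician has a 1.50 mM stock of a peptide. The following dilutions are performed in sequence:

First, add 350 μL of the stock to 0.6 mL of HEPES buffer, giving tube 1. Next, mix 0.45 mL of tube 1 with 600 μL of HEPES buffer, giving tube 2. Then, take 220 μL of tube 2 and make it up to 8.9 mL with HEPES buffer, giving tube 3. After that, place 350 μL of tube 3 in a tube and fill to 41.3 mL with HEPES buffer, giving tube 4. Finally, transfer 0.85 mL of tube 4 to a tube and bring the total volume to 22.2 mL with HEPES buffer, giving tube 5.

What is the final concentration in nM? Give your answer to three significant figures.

1.90 nM

Step 1: 350 μL + 0.6 mL = 950 μL total → factor 950/350 = 2.7143
Step 2: 0.45 mL + 600 μL = 1.05 mL total → factor 1.05/0.45 = 2.3333
Step 3: 220 μL brought to 8.9 mL → factor 8900/220 = 40.455
Step 4: 350 μL brought to 41.3 mL → factor 41300/350 = 118
Step 5: 0.85 mL brought to 22.2 mL → factor 22.2/0.85 = 26.118
Overall dilution factor = 2.7143 × 2.3333 × 40.455 × 118 × 26.118 = 7.8962 × 10^5
Final = 1.50 mM / 7.8962 × 10^5 = 1.900 × 10^-6 mM = 1.90 nM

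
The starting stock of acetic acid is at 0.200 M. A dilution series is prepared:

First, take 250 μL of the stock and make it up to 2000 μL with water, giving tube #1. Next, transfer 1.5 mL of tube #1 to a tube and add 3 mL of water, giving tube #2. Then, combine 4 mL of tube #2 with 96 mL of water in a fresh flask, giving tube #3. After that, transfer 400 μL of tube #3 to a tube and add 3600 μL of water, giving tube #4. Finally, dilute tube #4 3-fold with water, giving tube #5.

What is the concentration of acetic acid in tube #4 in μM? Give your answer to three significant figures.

Step 1: 250 μL brought to 2000 μL → factor 2000/250 = 8
Step 2: 1.5 mL + 3 mL = 4.5 mL total → factor 4.5/1.5 = 3
Step 3: 4 mL + 96 mL = 100 mL total → factor 100/4 = 25
Step 4: 400 μL + 3600 μL = 4000 μL total → factor 4000/400 = 10
Dilution factor through tube #4 = 8 × 3 × 25 × 10 = 6000
[tube #4] = 0.200 M / 6000 = 3.333 × 10^-5 M = 33.3 μM

33.3 μM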